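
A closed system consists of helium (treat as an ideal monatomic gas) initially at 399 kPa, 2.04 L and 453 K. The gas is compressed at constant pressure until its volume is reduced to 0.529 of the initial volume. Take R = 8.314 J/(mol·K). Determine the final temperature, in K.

Isobaric: P stays 399 kPa; V/T = const ⇒ T₂ = 240 K, V₂ = 1.08 L.

240 K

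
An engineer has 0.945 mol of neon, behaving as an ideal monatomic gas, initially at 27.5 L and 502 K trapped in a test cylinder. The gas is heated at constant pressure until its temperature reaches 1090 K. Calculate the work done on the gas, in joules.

P₁ = nRT₁/V₁ = 0.945×8.314×502/27.5 = 143 kPa.
Isobaric: P stays 143 kPa; V/T = const ⇒ T₂ = 1090 K, V₂ = 59.7 L.
W = PΔV = 143×(59.7−27.5) kPa·L = 4620 J.
Work done on the gas = −W_by = -4620 J.

-4620 J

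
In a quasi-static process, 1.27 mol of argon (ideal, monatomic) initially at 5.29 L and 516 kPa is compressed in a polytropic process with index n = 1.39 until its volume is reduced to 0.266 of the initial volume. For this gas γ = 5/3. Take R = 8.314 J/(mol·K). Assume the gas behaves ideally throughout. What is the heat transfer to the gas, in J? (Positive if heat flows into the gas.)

T₁ = P₁V₁/(nR) = 516×5.29/(1.27×8.314) = 259 K.
Polytropic n=1.39: T₂ = T₁(V₁/V₂)^(n−1) = 259×(3.76)^0.39 = 433 K; P₂ = P₁(V₁/V₂)^n = 3250 kPa.
W = (P₁V₁−P₂V₂)/(n−1) = (516×5.29−3250×1.41)/0.39 = -4730 J.
ΔU = nCvΔT = 1.27×12.5×(433−259) = 2770 J.
Q = ΔU + W = -1960 J.

-1960 J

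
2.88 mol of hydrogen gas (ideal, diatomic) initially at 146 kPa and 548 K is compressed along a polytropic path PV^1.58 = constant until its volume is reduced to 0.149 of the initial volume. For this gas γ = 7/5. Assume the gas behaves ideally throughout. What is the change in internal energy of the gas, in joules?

66200 J

V₁ = nRT₁/P₁ = 2.88×8.314×548/146 = 89.9 L.
Polytropic n=1.58: T₂ = T₁(V₁/V₂)^(n−1) = 548×(6.71)^0.58 = 1650 K; P₂ = P₁(V₁/V₂)^n = 2960 kPa.
For an ideal gas ΔU = nCvΔT with Cv = (5/2)R = 20.8 J/(mol·K).
ΔU = 2.88×20.8×(1650−548) = 66200 J.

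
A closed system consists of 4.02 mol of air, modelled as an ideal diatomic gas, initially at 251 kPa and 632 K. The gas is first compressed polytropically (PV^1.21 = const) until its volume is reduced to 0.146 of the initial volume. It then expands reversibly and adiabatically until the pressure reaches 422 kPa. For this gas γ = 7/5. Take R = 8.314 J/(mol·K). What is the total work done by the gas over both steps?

-18200 J

V₁ = nRT₁/P₁ = 4.02×8.314×632/251 = 84.2 L.
Step 1 — Polytropic n=1.21: T₂ = T₁(V₁/V₂)^(n−1) = 632×(6.85)^0.21 = 947 K; P₂ = P₁(V₁/V₂)^n = 2580 kPa.
W = (P₁V₁−P₂V₂)/(n−1) = (251×84.2−2580×12.3)/0.21 = -50100 J.
ΔU = nCvΔT = 4.02×20.8×(947−632) = 26300 J.
Q = ΔU + W = -23800 J.
State after step 1: P = 2580 kPa, V = 12.3 L, T = 947 K.
Step 2 — Adiabatic: T₂/T₁ = (P₂/P₁)^((γ−1)/γ) ⇒ T₂ = 947×(0.164)^0.286 = 565 K; V₂ = 44.7 L.
ΔU = nCvΔT = 4.02×20.8×(565−947) = -31900 J.
Q = 0 for an adiabatic process, so W = −ΔU = 31900 J.
Net over both steps: W = -18200 J, Q = -23800 J, ΔU = -5630 J.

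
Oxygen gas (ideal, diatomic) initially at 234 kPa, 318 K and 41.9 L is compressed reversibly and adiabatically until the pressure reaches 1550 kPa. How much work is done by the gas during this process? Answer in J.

n = P₁V₁/(RT₁) = 234×41.9/(8.314×318) = 3.71 mol.
Adiabatic: T₂/T₁ = (P₂/P₁)^((γ−1)/γ) ⇒ T₂ = 318×(6.62)^0.286 = 546 K; V₂ = 10.9 L.
ΔU = nCvΔT = 3.71×20.8×(546−318) = 17600 J.
Q = 0 for an adiabatic process, so W = −ΔU = -17600 J.

-17600 J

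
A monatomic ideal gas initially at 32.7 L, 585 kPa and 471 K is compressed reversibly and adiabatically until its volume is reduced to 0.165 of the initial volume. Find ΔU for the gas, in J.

n = P₁V₁/(RT₁) = 585×32.7/(8.314×471) = 4.89 mol.
Adiabatic: TV^(γ−1) = const ⇒ T₂ = 471×(6.06)^0.667 = 1570 K; PV^γ = const ⇒ P₂ = 11800 kPa.
For an ideal gas ΔU = nCvΔT with Cv = (3/2)R = 12.5 J/(mol·K).
ΔU = 4.89×12.5×(1570−471) = 66700 J.

66700 J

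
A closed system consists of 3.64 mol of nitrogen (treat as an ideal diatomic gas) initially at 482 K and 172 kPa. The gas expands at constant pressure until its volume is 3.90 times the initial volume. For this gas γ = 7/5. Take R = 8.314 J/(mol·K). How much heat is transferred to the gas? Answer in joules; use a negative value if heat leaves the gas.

148000 J

V₁ = nRT₁/P₁ = 3.64×8.314×482/172 = 84.8 L.
Isobaric: P stays 172 kPa; V/T = const ⇒ T₂ = 1880 K, V₂ = 331 L.
W = PΔV = 172×(331−84.8) kPa·L = 42300 J.
ΔU = nCvΔT = 3.64×20.8×(1880−482) = 106000 J.
Q = ΔU + W = nCpΔT = 148000 J.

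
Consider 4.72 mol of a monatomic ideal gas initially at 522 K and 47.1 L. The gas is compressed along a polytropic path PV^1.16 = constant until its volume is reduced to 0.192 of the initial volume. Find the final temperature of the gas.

680 K

P₁ = nRT₁/V₁ = 4.72×8.314×522/47.1 = 435 kPa.
Polytropic n=1.16: T₂ = T₁(V₁/V₂)^(n−1) = 522×(5.21)^0.16 = 680 K; P₂ = P₁(V₁/V₂)^n = 2950 kPa.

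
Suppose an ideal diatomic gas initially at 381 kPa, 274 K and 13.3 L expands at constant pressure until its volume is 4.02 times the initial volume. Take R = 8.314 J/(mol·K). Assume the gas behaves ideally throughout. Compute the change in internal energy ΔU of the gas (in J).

n = P₁V₁/(RT₁) = 381×13.3/(8.314×274) = 2.22 mol.
Isobaric: P stays 381 kPa; V/T = const ⇒ T₂ = 1100 K, V₂ = 53.5 L.
For an ideal gas ΔU = nCvΔT with Cv = (5/2)R = 20.8 J/(mol·K).
ΔU = 2.22×20.8×(1100−274) = 38300 J.

38300 J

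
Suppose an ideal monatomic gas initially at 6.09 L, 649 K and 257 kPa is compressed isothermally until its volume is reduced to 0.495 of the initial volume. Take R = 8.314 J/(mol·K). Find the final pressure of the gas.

Isothermal: T stays 649 K; PV = const ⇒ V₂ = 3.01 L, P₂ = 519 kPa.

519 kPa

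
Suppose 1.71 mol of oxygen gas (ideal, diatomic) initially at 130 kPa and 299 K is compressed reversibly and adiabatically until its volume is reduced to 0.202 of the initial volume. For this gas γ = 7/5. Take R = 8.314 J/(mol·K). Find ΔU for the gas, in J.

9520 J

V₁ = nRT₁/P₁ = 1.71×8.314×299/130 = 32.7 L.
Adiabatic: TV^(γ−1) = const ⇒ T₂ = 299×(4.95)^0.400 = 567 K; PV^γ = const ⇒ P₂ = 1220 kPa.
For an ideal gas ΔU = nCvΔT with Cv = (5/2)R = 20.8 J/(mol·K).
ΔU = 1.71×20.8×(567−299) = 9520 J.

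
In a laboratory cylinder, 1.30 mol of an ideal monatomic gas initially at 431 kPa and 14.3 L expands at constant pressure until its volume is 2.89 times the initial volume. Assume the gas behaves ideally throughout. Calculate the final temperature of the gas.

T₁ = P₁V₁/(nR) = 431×14.3/(1.30×8.314) = 570 K.
Isobaric: P stays 431 kPa; V/T = const ⇒ T₂ = 1650 K, V₂ = 41.3 L.

1650 K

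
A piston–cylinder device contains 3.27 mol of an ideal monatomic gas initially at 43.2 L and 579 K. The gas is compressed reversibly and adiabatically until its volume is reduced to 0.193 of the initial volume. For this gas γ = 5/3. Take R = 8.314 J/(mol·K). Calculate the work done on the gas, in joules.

47100 J

P₁ = nRT₁/V₁ = 3.27×8.314×579/43.2 = 364 kPa.
Adiabatic: TV^(γ−1) = const ⇒ T₂ = 579×(5.18)^0.667 = 1730 K; PV^γ = const ⇒ P₂ = 5650 kPa.
ΔU = nCvΔT = 3.27×12.5×(1730−579) = 47100 J.
Q = 0 for an adiabatic process, so W = −ΔU = -47100 J.
Work done on the gas = −W_by = 47100 J.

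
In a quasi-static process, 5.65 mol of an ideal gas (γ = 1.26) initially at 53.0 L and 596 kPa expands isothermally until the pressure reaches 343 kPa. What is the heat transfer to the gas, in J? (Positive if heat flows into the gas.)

T₁ = P₁V₁/(nR) = 596×53.0/(5.65×8.314) = 672 K.
Isothermal: T stays 672 K; PV = const ⇒ V₂ = 92.1 L, P₂ = 343 kPa.
ΔU = 0 (ideal gas, T constant).
W = nRT ln(V₂/V₁) = 5.65×8.314×672×ln(1.74) = 17500 J.
Q = ΔU + W = 17500 J.

17500 J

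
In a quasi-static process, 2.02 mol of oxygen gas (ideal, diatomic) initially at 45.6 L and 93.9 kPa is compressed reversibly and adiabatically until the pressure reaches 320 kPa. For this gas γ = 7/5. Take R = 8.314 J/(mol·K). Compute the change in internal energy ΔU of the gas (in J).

T₁ = P₁V₁/(nR) = 93.9×45.6/(2.02×8.314) = 255 K.
Adiabatic: T₂/T₁ = (P₂/P₁)^((γ−1)/γ) ⇒ T₂ = 255×(3.41)^0.286 = 362 K; V₂ = 19.0 L.
For an ideal gas ΔU = nCvΔT with Cv = (5/2)R = 20.8 J/(mol·K).
ΔU = 2.02×20.8×(362−255) = 4490 J.

4490 J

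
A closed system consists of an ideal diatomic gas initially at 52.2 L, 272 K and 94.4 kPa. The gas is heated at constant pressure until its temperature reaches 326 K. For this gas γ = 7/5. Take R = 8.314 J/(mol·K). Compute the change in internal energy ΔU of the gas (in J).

2450 J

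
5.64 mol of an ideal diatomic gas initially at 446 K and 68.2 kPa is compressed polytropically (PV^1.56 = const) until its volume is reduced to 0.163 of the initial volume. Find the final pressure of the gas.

V₁ = nRT₁/P₁ = 5.64×8.314×446/68.2 = 307 L.
Polytropic n=1.56: T₂ = T₁(V₁/V₂)^(n−1) = 446×(6.13)^0.56 = 1230 K; P₂ = P₁(V₁/V₂)^n = 1160 kPa.

1160 kPa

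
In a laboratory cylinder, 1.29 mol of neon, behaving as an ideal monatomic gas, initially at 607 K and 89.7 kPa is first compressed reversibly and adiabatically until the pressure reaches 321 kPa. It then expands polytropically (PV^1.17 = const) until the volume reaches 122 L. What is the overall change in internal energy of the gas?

V₁ = nRT₁/P₁ = 1.29×8.314×607/89.7 = 72.6 L.
Step 1 — Adiabatic: T₂/T₁ = (P₂/P₁)^((γ−1)/γ) ⇒ T₂ = 607×(3.58)^0.400 = 1010 K; V₂ = 33.8 L.
ΔU = nCvΔT = 1.29×12.5×(1010−607) = 6500 J.
Q = 0 for an adiabatic process, so W = −ΔU = -6500 J.
State after step 1: P = 321 kPa, V = 33.8 L, T = 1010 K.
Step 2 — Polytropic n=1.17: T₂ = T₁(V₁/V₂)^(n−1) = 1010×(0.277)^0.17 = 813 K; P₂ = P₁(V₁/V₂)^n = 71.4 kPa.
W = (P₁V₁−P₂V₂)/(n−1) = (321×33.8−71.4×122)/0.17 = 12500 J.
ΔU = nCvΔT = 1.29×12.5×(813−1010) = -3190 J.
Q = ΔU + W = 9320 J.
Net over both steps: W = 6010 J, Q = 9320 J, ΔU = 3310 J.

3310 J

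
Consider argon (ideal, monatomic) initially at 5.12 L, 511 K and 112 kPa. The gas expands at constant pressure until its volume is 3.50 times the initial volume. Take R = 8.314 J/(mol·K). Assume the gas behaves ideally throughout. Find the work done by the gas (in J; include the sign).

1430 J

n = P₁V₁/(RT₁) = 112×5.12/(8.314×511) = 0.135 mol.
Isobaric: P stays 112 kPa; V/T = const ⇒ T₂ = 1790 K, V₂ = 17.9 L.
W = PΔV = 112×(17.9−5.12) kPa·L = 1430 J.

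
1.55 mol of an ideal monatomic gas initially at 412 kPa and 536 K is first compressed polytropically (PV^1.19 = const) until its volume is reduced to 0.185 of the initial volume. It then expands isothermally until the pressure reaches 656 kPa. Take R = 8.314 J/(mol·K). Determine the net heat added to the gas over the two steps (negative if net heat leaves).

4860 J

V₁ = nRT₁/P₁ = 1.55×8.314×536/412 = 16.8 L.
Step 1 — Polytropic n=1.19: T₂ = T₁(V₁/V₂)^(n−1) = 536×(5.41)^0.19 = 739 K; P₂ = P₁(V₁/V₂)^n = 3070 kPa.
W = (P₁V₁−P₂V₂)/(n−1) = (412×16.8−3070×3.10)/0.19 = -13700 J.
ΔU = nCvΔT = 1.55×12.5×(739−536) = 3920 J.
Q = ΔU + W = -9820 J.
State after step 1: P = 3070 kPa, V = 3.10 L, T = 739 K.
Step 2 — Isothermal: T stays 739 K; PV = const ⇒ V₂ = 14.5 L, P₂ = 656 kPa.
ΔU = 0 (ideal gas, T constant).
W = nRT ln(V₂/V₁) = 1.55×8.314×739×ln(4.68) = 14700 J.
Q = ΔU + W = 14700 J.
Net over both steps: W = 944 J, Q = 4860 J, ΔU = 3920 J.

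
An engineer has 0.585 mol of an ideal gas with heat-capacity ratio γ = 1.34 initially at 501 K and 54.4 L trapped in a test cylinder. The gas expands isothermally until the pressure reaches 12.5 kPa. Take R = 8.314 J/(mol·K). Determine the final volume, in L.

195 L

P₁ = nRT₁/V₁ = 0.585×8.314×501/54.4 = 44.8 kPa.
Isothermal: T stays 501 K; PV = const ⇒ V₂ = 195 L, P₂ = 12.5 kPa.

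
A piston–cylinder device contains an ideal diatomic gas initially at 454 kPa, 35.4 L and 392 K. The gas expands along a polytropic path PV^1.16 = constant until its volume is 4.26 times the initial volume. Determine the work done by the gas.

20800 J

n = P₁V₁/(RT₁) = 454×35.4/(8.314×392) = 4.93 mol.
Polytropic n=1.16: T₂ = T₁(V₁/V₂)^(n−1) = 392×(0.235)^0.16 = 311 K; P₂ = P₁(V₁/V₂)^n = 84.5 kPa.
W = (P₁V₁−P₂V₂)/(n−1) = (454×35.4−84.5×151)/0.16 = 20800 J.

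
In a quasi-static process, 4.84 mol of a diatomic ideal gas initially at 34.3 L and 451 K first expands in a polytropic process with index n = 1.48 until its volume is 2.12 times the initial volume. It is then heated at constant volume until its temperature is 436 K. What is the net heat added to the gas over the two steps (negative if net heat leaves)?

9940 J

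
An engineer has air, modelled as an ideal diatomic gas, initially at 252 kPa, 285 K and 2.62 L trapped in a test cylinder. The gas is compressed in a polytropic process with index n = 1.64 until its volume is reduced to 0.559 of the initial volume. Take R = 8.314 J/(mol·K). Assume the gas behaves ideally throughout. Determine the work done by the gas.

n = P₁V₁/(RT₁) = 252×2.62/(8.314×285) = 0.279 mol.
Polytropic n=1.64: T₂ = T₁(V₁/V₂)^(n−1) = 285×(1.79)^0.64 = 414 K; P₂ = P₁(V₁/V₂)^n = 654 kPa.
W = (P₁V₁−P₂V₂)/(n−1) = (252×2.62−654×1.46)/0.64 = -465 J.

-465 J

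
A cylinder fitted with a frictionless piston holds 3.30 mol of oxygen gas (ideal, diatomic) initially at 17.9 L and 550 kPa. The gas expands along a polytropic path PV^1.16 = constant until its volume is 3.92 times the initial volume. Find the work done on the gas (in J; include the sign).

T₁ = P₁V₁/(nR) = 550×17.9/(3.30×8.314) = 359 K.
Polytropic n=1.16: T₂ = T₁(V₁/V₂)^(n−1) = 359×(0.255)^0.16 = 288 K; P₂ = P₁(V₁/V₂)^n = 113 kPa.
W = (P₁V₁−P₂V₂)/(n−1) = (550×17.9−113×70.2)/0.16 = 12100 J.
Work done on the gas = −W_by = -12100 J.

-12100 J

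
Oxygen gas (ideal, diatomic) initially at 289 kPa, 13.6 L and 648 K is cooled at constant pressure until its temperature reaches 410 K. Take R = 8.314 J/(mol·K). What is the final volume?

Isobaric: P stays 289 kPa; V/T = const ⇒ T₂ = 410 K, V₂ = 8.60 L.

8.60 L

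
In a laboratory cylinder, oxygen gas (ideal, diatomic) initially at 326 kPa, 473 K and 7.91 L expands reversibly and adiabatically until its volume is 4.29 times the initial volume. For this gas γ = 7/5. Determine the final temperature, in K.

264 K

Adiabatic: TV^(γ−1) = const ⇒ T₂ = 473×(0.233)^0.400 = 264 K; PV^γ = const ⇒ P₂ = 42.4 kPa.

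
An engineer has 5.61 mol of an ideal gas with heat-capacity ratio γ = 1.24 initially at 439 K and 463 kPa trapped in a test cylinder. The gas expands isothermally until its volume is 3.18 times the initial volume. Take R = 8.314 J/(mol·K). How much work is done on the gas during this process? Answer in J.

V₁ = nRT₁/P₁ = 5.61×8.314×439/463 = 44.2 L.
Isothermal: T stays 439 K; PV = const ⇒ V₂ = 141 L, P₂ = 146 kPa.
W = nRT ln(V₂/V₁) = 5.61×8.314×439×ln(3.18) = 23700 J.
Work done on the gas = −W_by = -23700 J.

-23700 J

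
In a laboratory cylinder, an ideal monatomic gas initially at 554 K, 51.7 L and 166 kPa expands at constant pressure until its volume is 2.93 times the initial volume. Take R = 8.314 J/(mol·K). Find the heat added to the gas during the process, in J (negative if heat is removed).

41400 J

n = P₁V₁/(RT₁) = 166×51.7/(8.314×554) = 1.86 mol.
Isobaric: P stays 166 kPa; V/T = const ⇒ T₂ = 1620 K, V₂ = 151 L.
W = PΔV = 166×(151−51.7) kPa·L = 16600 J.
ΔU = nCvΔT = 1.86×12.5×(1620−554) = 24800 J.
Q = ΔU + W = nCpΔT = 41400 J.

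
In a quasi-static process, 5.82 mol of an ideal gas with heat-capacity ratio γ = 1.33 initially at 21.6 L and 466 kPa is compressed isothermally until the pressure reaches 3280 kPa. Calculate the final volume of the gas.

T₁ = P₁V₁/(nR) = 466×21.6/(5.82×8.314) = 208 K.
Isothermal: T stays 208 K; PV = const ⇒ V₂ = 3.07 L, P₂ = 3280 kPa.

3.07 L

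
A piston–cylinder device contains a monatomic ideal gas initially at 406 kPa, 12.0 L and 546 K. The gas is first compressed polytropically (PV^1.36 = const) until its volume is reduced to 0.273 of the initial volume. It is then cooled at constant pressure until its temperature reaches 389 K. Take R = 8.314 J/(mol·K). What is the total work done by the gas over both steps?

-12400 J

n = P₁V₁/(RT₁) = 406×12.0/(8.314×546) = 1.07 mol.
Step 1 — Polytropic n=1.36: T₂ = T₁(V₁/V₂)^(n−1) = 546×(3.66)^0.36 = 871 K; P₂ = P₁(V₁/V₂)^n = 2370 kPa.
W = (P₁V₁−P₂V₂)/(n−1) = (406×12.0−2370×3.28)/0.36 = -8060 J.
ΔU = nCvΔT = 1.07×12.5×(871−546) = 4350 J.
Q = ΔU + W = -3710 J.
State after step 1: P = 2370 kPa, V = 3.28 L, T = 871 K.
Step 2 — Isobaric: P stays 2370 kPa; V/T = const ⇒ T₂ = 389 K, V₂ = 1.46 L.
W = PΔV = 2370×(1.46−3.28) kPa·L = -4300 J.
ΔU = nCvΔT = 1.07×12.5×(389−871) = -6460 J.
Q = ΔU + W = nCpΔT = -10800 J.
Net over both steps: W = -12400 J, Q = -14500 J, ΔU = -2100 J.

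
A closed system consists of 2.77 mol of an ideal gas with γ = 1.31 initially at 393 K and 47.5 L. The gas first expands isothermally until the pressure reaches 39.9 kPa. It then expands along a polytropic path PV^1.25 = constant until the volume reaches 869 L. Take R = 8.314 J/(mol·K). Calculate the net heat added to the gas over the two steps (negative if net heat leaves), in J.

16100 J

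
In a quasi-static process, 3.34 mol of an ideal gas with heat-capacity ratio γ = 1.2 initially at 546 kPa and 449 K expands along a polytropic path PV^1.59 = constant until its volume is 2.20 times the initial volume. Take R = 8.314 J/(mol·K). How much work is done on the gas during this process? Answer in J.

-7860 J

V₁ = nRT₁/P₁ = 3.34×8.314×449/546 = 22.8 L.
Polytropic n=1.59: T₂ = T₁(V₁/V₂)^(n−1) = 449×(0.455)^0.59 = 282 K; P₂ = P₁(V₁/V₂)^n = 156 kPa.
W = (P₁V₁−P₂V₂)/(n−1) = (546×22.8−156×50.2)/0.59 = 7860 J.
Work done on the gas = −W_by = -7860 J.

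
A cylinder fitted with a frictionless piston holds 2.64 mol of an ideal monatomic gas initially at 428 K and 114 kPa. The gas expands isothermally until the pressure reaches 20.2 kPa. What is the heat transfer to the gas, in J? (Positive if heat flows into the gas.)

16300 J

V₁ = nRT₁/P₁ = 2.64×8.314×428/114 = 82.4 L.
Isothermal: T stays 428 K; PV = const ⇒ V₂ = 465 L, P₂ = 20.2 kPa.
ΔU = 0 (ideal gas, T constant).
W = nRT ln(V₂/V₁) = 2.64×8.314×428×ln(5.64) = 16300 J.
Q = ΔU + W = 16300 J.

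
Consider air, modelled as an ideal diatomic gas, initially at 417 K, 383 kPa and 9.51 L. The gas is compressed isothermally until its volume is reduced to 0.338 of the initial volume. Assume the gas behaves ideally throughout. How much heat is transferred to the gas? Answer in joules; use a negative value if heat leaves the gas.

n = P₁V₁/(RT₁) = 383×9.51/(8.314×417) = 1.05 mol.
Isothermal: T stays 417 K; PV = const ⇒ V₂ = 3.21 L, P₂ = 1130 kPa.
ΔU = 0 (ideal gas, T constant).
W = nRT ln(V₂/V₁) = 1.05×8.314×417×ln(0.338) = -3950 J.
Q = ΔU + W = -3950 J.

-3950 J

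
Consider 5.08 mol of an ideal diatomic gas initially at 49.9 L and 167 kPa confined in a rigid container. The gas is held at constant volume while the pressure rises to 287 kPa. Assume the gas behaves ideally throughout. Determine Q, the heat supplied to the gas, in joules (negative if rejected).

T₁ = P₁V₁/(nR) = 167×49.9/(5.08×8.314) = 197 K.
Isochoric: V stays 49.9 L; P/T = const ⇒ T₂ = 339 K, P₂ = 287 kPa.
W = 0 (no volume change).
ΔU = nCvΔT = 5.08×20.8×(339−197) = 15000 J.
Q = ΔU = 15000 J.

15000 J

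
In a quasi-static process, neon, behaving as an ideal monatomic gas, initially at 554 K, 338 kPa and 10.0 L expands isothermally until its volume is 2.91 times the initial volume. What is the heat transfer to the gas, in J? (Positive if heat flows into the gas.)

3610 J

n = P₁V₁/(RT₁) = 338×10.0/(8.314×554) = 0.734 mol.
Isothermal: T stays 554 K; PV = const ⇒ V₂ = 29.1 L, P₂ = 116 kPa.
ΔU = 0 (ideal gas, T constant).
W = nRT ln(V₂/V₁) = 0.734×8.314×554×ln(2.91) = 3610 J.
Q = ΔU + W = 3610 J.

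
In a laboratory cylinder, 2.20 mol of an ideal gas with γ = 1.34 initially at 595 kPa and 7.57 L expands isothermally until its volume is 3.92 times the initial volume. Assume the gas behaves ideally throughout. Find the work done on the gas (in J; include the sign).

T₁ = P₁V₁/(nR) = 595×7.57/(2.20×8.314) = 246 K.
Isothermal: T stays 246 K; PV = const ⇒ V₂ = 29.7 L, P₂ = 152 kPa.
W = nRT ln(V₂/V₁) = 2.20×8.314×246×ln(3.92) = 6150 J.
Work done on the gas = −W_by = -6150 J.

-6150 J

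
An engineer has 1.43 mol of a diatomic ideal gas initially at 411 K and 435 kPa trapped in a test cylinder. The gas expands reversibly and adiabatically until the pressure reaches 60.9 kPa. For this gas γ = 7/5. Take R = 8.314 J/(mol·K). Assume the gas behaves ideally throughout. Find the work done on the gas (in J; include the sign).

V₁ = nRT₁/P₁ = 1.43×8.314×411/435 = 11.2 L.
Adiabatic: T₂/T₁ = (P₂/P₁)^((γ−1)/γ) ⇒ T₂ = 411×(0.140)^0.286 = 234 K; V₂ = 45.8 L.
ΔU = nCvΔT = 1.43×20.8×(234−411) = -5250 J.
Q = 0 for an adiabatic process, so W = −ΔU = 5250 J.
Work done on the gas = −W_by = -5250 J.

-5250 J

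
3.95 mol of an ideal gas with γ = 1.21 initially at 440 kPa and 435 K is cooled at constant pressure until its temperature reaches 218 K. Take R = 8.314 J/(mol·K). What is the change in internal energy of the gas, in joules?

-33900 J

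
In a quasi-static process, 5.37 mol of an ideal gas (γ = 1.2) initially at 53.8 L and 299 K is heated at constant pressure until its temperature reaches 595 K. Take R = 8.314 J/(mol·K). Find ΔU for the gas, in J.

P₁ = nRT₁/V₁ = 5.37×8.314×299/53.8 = 248 kPa.
Isobaric: P stays 248 kPa; V/T = const ⇒ T₂ = 595 K, V₂ = 107 L.
For an ideal gas ΔU = nCvΔT with Cv = R/(γ−1) = 41.6 J/(mol·K).
ΔU = 5.37×41.6×(595−299) = 66100 J.

66100 J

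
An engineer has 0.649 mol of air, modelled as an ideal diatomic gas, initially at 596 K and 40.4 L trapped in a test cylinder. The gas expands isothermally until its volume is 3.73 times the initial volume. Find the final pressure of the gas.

21.3 kPa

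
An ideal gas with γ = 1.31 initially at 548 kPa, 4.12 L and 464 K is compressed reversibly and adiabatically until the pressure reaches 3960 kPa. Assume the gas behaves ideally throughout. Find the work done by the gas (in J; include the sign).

n = P₁V₁/(RT₁) = 548×4.12/(8.314×464) = 0.585 mol.
Adiabatic: T₂/T₁ = (P₂/P₁)^((γ−1)/γ) ⇒ T₂ = 464×(7.23)^0.237 = 741 K; V₂ = 0.910 L.
ΔU = nCvΔT = 0.585×26.8×(741−464) = 4350 J.
Q = 0 for an adiabatic process, so W = −ΔU = -4350 J.

-4350 J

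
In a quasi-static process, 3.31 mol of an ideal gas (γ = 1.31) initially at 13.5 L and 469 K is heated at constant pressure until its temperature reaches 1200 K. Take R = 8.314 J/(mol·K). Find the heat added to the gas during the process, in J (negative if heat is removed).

85000 J

P₁ = nRT₁/V₁ = 3.31×8.314×469/13.5 = 956 kPa.
Isobaric: P stays 956 kPa; V/T = const ⇒ T₂ = 1200 K, V₂ = 34.5 L.
W = PΔV = 956×(34.5−13.5) kPa·L = 20100 J.
ΔU = nCvΔT = 3.31×26.8×(1200−469) = 64900 J.
Q = ΔU + W = nCpΔT = 85000 J.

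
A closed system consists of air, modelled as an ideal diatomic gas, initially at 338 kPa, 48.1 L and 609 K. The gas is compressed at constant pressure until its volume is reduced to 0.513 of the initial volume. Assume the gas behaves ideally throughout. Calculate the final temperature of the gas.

312 K

Isobaric: P stays 338 kPa; V/T = const ⇒ T₂ = 312 K, V₂ = 24.7 L.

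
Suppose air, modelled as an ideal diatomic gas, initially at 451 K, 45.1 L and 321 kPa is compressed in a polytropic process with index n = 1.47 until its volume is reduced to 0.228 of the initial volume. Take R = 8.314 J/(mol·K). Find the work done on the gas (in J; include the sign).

n = P₁V₁/(RT₁) = 321×45.1/(8.314×451) = 3.86 mol.
Polytropic n=1.47: T₂ = T₁(V₁/V₂)^(n−1) = 451×(4.39)^0.47 = 904 K; P₂ = P₁(V₁/V₂)^n = 2820 kPa.
W = (P₁V₁−P₂V₂)/(n−1) = (321×45.1−2820×10.3)/0.47 = -30900 J.
Work done on the gas = −W_by = 30900 J.

30900 J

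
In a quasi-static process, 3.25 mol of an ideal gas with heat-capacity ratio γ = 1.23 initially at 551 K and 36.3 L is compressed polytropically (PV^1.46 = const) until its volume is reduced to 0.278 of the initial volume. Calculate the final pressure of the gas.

2660 kPa

P₁ = nRT₁/V₁ = 3.25×8.314×551/36.3 = 410 kPa.
Polytropic n=1.46: T₂ = T₁(V₁/V₂)^(n−1) = 551×(3.60)^0.46 = 993 K; P₂ = P₁(V₁/V₂)^n = 2660 kPa.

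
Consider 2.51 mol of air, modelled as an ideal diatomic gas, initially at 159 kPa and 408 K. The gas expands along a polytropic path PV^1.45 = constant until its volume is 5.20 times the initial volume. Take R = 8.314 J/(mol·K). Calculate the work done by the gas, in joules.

V₁ = nRT₁/P₁ = 2.51×8.314×408/159 = 53.5 L.
Polytropic n=1.45: T₂ = T₁(V₁/V₂)^(n−1) = 408×(0.192)^0.45 = 194 K; P₂ = P₁(V₁/V₂)^n = 14.6 kPa.
W = (P₁V₁−P₂V₂)/(n−1) = (159×53.5−14.6×278)/0.45 = 9910 J.

9910 J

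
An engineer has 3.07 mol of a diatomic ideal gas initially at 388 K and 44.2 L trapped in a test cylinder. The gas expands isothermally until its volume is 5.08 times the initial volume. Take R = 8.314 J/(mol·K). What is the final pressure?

P₁ = nRT₁/V₁ = 3.07×8.314×388/44.2 = 224 kPa.
Isothermal: T stays 388 K; PV = const ⇒ V₂ = 225 L, P₂ = 44.1 kPa.

44.1 kPa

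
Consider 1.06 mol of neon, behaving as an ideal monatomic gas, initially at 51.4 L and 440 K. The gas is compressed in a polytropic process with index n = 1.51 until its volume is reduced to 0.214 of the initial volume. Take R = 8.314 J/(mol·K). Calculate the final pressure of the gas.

774 kPa

P₁ = nRT₁/V₁ = 1.06×8.314×440/51.4 = 75.4 kPa.
Polytropic n=1.51: T₂ = T₁(V₁/V₂)^(n−1) = 440×(4.67)^0.51 = 966 K; P₂ = P₁(V₁/V₂)^n = 774 kPa.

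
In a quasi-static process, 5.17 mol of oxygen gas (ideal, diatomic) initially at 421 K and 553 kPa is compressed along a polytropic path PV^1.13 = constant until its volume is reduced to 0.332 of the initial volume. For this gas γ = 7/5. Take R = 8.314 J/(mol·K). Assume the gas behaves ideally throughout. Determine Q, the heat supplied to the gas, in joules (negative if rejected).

V₁ = nRT₁/P₁ = 5.17×8.314×421/553 = 32.7 L.
Polytropic n=1.13: T₂ = T₁(V₁/V₂)^(n−1) = 421×(3.01)^0.13 = 486 K; P₂ = P₁(V₁/V₂)^n = 1920 kPa.
W = (P₁V₁−P₂V₂)/(n−1) = (553×32.7−1920×10.9)/0.13 = -21500 J.
ΔU = nCvΔT = 5.17×20.8×(486−421) = 6970 J.
Q = ΔU + W = -14500 J.

-14500 J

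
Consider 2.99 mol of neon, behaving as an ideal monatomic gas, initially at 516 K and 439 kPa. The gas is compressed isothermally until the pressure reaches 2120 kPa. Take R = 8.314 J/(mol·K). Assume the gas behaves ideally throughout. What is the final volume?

6.05 L

V₁ = nRT₁/P₁ = 2.99×8.314×516/439 = 29.2 L.
Isothermal: T stays 516 K; PV = const ⇒ V₂ = 6.05 L, P₂ = 2120 kPa.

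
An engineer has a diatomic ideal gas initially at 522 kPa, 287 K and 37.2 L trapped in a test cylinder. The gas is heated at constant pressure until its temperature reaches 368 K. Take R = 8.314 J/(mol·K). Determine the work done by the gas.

n = P₁V₁/(RT₁) = 522×37.2/(8.314×287) = 8.14 mol.
Isobaric: P stays 522 kPa; V/T = const ⇒ T₂ = 368 K, V₂ = 47.7 L.
W = PΔV = 522×(47.7−37.2) kPa·L = 5480 J.

5480 J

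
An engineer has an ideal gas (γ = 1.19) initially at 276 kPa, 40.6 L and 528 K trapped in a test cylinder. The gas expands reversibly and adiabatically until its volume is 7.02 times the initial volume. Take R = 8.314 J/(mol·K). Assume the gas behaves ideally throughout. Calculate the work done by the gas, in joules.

n = P₁V₁/(RT₁) = 276×40.6/(8.314×528) = 2.55 mol.
Adiabatic: TV^(γ−1) = const ⇒ T₂ = 528×(0.142)^0.190 = 365 K; PV^γ = const ⇒ P₂ = 27.1 kPa.
ΔU = nCvΔT = 2.55×43.8×(365−528) = -18300 J.
Q = 0 for an adiabatic process, so W = −ΔU = 18300 J.

18300 J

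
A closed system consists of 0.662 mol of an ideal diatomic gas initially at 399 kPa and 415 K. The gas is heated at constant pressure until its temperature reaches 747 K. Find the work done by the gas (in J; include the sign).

1830 J

V₁ = nRT₁/P₁ = 0.662×8.314×415/399 = 5.72 L.
Isobaric: P stays 399 kPa; V/T = const ⇒ T₂ = 747 K, V₂ = 10.3 L.
W = PΔV = 399×(10.3−5.72) kPa·L = 1830 J.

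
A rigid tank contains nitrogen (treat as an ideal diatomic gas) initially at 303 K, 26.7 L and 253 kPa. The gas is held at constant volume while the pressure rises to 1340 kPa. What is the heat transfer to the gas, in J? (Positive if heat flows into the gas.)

n = P₁V₁/(RT₁) = 253×26.7/(8.314×303) = 2.68 mol.
Isochoric: V stays 26.7 L; P/T = const ⇒ T₂ = 1600 K, P₂ = 1340 kPa.
W = 0 (no volume change).
ΔU = nCvΔT = 2.68×20.8×(1600−303) = 72600 J.
Q = ΔU = 72600 J.

72600 J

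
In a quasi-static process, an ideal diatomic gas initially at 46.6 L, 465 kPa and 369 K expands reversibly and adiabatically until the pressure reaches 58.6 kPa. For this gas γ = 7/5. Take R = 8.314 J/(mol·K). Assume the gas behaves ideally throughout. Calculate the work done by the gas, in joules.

n = P₁V₁/(RT₁) = 465×46.6/(8.314×369) = 7.06 mol.
Adiabatic: T₂/T₁ = (P₂/P₁)^((γ−1)/γ) ⇒ T₂ = 369×(0.126)^0.286 = 204 K; V₂ = 205 L.
ΔU = nCvΔT = 7.06×20.8×(204−369) = -24200 J.
Q = 0 for an adiabatic process, so W = −ΔU = 24200 J.

24200 J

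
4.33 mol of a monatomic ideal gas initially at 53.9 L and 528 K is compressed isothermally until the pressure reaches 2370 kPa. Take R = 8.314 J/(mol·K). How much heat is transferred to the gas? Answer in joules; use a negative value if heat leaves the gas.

P₁ = nRT₁/V₁ = 4.33×8.314×528/53.9 = 353 kPa.
Isothermal: T stays 528 K; PV = const ⇒ V₂ = 8.02 L, P₂ = 2370 kPa.
ΔU = 0 (ideal gas, T constant).
W = nRT ln(V₂/V₁) = 4.33×8.314×528×ln(0.149) = -36200 J.
Q = ΔU + W = -36200 J.

-36200 J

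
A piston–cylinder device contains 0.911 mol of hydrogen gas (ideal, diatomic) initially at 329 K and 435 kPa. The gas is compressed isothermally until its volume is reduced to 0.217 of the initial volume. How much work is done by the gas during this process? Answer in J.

V₁ = nRT₁/P₁ = 0.911×8.314×329/435 = 5.73 L.
Isothermal: T stays 329 K; PV = const ⇒ V₂ = 1.24 L, P₂ = 2000 kPa.
W = nRT ln(V₂/V₁) = 0.911×8.314×329×ln(0.217) = -3810 J.

-3810 J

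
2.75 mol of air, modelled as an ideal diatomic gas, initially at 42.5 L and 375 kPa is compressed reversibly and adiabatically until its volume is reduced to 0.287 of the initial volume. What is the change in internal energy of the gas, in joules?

T₁ = P₁V₁/(nR) = 375×42.5/(2.75×8.314) = 697 K.
Adiabatic: TV^(γ−1) = const ⇒ T₂ = 697×(3.48)^0.400 = 1150 K; PV^γ = const ⇒ P₂ = 2150 kPa.
For an ideal gas ΔU = nCvΔT with Cv = (5/2)R = 20.8 J/(mol·K).
ΔU = 2.75×20.8×(1150−697) = 25800 J.

25800 J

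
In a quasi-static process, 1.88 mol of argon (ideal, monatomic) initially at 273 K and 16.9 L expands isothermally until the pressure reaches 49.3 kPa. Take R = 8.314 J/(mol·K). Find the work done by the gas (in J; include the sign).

P₁ = nRT₁/V₁ = 1.88×8.314×273/16.9 = 252 kPa.
Isothermal: T stays 273 K; PV = const ⇒ V₂ = 86.6 L, P₂ = 49.3 kPa.
W = nRT ln(V₂/V₁) = 1.88×8.314×273×ln(5.12) = 6970 J.

6970 J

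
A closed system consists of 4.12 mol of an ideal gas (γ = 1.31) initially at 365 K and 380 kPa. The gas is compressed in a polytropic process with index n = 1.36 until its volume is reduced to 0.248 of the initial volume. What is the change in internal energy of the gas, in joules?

26300 J

V₁ = nRT₁/P₁ = 4.12×8.314×365/380 = 32.9 L.
Polytropic n=1.36: T₂ = T₁(V₁/V₂)^(n−1) = 365×(4.03)^0.36 = 603 K; P₂ = P₁(V₁/V₂)^n = 2530 kPa.
For an ideal gas ΔU = nCvΔT with Cv = R/(γ−1) = 26.8 J/(mol·K).
ΔU = 4.12×26.8×(603−365) = 26300 J.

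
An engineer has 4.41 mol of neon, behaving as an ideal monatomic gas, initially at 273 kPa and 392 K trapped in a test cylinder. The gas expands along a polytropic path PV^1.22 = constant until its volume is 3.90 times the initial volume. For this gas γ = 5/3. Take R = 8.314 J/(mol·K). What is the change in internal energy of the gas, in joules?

V₁ = nRT₁/P₁ = 4.41×8.314×392/273 = 52.6 L.
Polytropic n=1.22: T₂ = T₁(V₁/V₂)^(n−1) = 392×(0.256)^0.22 = 291 K; P₂ = P₁(V₁/V₂)^n = 51.9 kPa.
For an ideal gas ΔU = nCvΔT with Cv = (3/2)R = 12.5 J/(mol·K).
ΔU = 4.41×12.5×(291−392) = -5580 J.

-5580 J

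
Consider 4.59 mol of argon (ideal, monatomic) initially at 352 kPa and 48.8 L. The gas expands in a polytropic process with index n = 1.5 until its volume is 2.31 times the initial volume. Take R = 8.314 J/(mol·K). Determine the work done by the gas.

T₁ = P₁V₁/(nR) = 352×48.8/(4.59×8.314) = 450 K.
Polytropic n=1.5: T₂ = T₁(V₁/V₂)^(n−1) = 450×(0.433)^0.50 = 296 K; P₂ = P₁(V₁/V₂)^n = 100 kPa.
W = (P₁V₁−P₂V₂)/(n−1) = (352×48.8−100×113)/0.50 = 11800 J.

11800 J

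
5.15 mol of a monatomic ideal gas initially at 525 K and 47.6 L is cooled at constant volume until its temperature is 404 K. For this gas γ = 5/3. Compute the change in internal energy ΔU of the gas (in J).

P₁ = nRT₁/V₁ = 5.15×8.314×525/47.6 = 472 kPa.
Isochoric: V stays 47.6 L; P/T = const ⇒ T₂ = 404 K, P₂ = 363 kPa.
For an ideal gas ΔU = nCvΔT with Cv = (3/2)R = 12.5 J/(mol·K).
ΔU = 5.15×12.5×(404−525) = -7770 J.

-7770 J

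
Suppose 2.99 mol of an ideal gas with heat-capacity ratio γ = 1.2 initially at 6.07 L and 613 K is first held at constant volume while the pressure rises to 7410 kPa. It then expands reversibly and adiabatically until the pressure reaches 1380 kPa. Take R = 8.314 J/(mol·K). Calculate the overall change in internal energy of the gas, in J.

93800 J

P₁ = nRT₁/V₁ = 2.99×8.314×613/6.07 = 2510 kPa.
Step 1 — Isochoric: V stays 6.07 L; P/T = const ⇒ T₂ = 1810 K, P₂ = 7410 kPa.
W = 0 (no volume change).
ΔU = nCvΔT = 2.99×41.6×(1810−613) = 149000 J.
Q = ΔU = 149000 J.
State after step 1: P = 7410 kPa, V = 6.07 L, T = 1810 K.
Step 2 — Adiabatic: T₂/T₁ = (P₂/P₁)^((γ−1)/γ) ⇒ T₂ = 1810×(0.186)^0.167 = 1370 K; V₂ = 24.6 L.
ΔU = nCvΔT = 2.99×41.6×(1370−1810) = -54900 J.
Q = 0 for an adiabatic process, so W = −ΔU = 54900 J.
Net over both steps: W = 54900 J, Q = 149000 J, ΔU = 93800 J.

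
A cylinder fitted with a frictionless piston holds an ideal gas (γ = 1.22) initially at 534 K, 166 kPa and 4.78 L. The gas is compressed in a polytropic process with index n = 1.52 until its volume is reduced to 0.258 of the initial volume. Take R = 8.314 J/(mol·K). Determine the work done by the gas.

-1560 J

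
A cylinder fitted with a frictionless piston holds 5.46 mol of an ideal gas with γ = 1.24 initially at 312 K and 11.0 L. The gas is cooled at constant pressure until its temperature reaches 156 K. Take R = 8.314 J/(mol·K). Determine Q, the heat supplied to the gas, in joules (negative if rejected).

-36600 J

P₁ = nRT₁/V₁ = 5.46×8.314×312/11.0 = 1290 kPa.
Isobaric: P stays 1290 kPa; V/T = const ⇒ T₂ = 156 K, V₂ = 5.50 L.
W = PΔV = 1290×(5.50−11.0) kPa·L = -7080 J.
ΔU = nCvΔT = 5.46×34.6×(156−312) = -29500 J.
Q = ΔU + W = nCpΔT = -36600 J.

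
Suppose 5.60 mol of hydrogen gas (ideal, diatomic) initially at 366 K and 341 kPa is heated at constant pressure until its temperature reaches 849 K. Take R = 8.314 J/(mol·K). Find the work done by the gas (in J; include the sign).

V₁ = nRT₁/P₁ = 5.60×8.314×366/341 = 50.0 L.
Isobaric: P stays 341 kPa; V/T = const ⇒ T₂ = 849 K, V₂ = 116 L.
W = PΔV = 341×(116−50.0) kPa·L = 22500 J.

22500 J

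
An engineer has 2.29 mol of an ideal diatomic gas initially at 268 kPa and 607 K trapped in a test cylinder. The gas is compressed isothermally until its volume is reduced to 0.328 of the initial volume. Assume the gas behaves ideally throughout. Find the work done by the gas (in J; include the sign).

V₁ = nRT₁/P₁ = 2.29×8.314×607/268 = 43.1 L.
Isothermal: T stays 607 K; PV = const ⇒ V₂ = 14.1 L, P₂ = 817 kPa.
W = nRT ln(V₂/V₁) = 2.29×8.314×607×ln(0.328) = -12900 J.

-12900 J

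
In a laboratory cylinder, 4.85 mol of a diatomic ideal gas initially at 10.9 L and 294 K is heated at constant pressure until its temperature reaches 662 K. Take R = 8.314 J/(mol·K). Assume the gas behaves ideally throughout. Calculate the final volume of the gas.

P₁ = nRT₁/V₁ = 4.85×8.314×294/10.9 = 1090 kPa.
Isobaric: P stays 1090 kPa; V/T = const ⇒ T₂ = 662 K, V₂ = 24.5 L.

24.5 L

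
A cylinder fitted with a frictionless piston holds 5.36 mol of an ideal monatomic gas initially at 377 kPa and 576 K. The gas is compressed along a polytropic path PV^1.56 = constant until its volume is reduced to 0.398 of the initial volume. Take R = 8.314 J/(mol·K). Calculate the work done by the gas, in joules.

-30900 J

V₁ = nRT₁/P₁ = 5.36×8.314×576/377 = 68.1 L.
Polytropic n=1.56: T₂ = T₁(V₁/V₂)^(n−1) = 576×(2.51)^0.56 = 965 K; P₂ = P₁(V₁/V₂)^n = 1590 kPa.
W = (P₁V₁−P₂V₂)/(n−1) = (377×68.1−1590×27.1)/0.56 = -30900 J.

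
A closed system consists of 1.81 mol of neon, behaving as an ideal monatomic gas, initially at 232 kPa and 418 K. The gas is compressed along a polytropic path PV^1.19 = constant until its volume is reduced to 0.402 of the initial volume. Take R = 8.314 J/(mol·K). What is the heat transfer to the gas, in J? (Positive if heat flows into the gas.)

V₁ = nRT₁/P₁ = 1.81×8.314×418/232 = 27.1 L.
Polytropic n=1.19: T₂ = T₁(V₁/V₂)^(n−1) = 418×(2.49)^0.19 = 497 K; P₂ = P₁(V₁/V₂)^n = 686 kPa.
W = (P₁V₁−P₂V₂)/(n−1) = (232×27.1−686×10.9)/0.19 = -6260 J.
ΔU = nCvΔT = 1.81×12.5×(497−418) = 1780 J.
Q = ΔU + W = -4470 J.

-4470 J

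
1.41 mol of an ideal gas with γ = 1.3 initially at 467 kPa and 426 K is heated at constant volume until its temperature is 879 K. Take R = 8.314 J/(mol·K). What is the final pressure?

964 kPa

V₁ = nRT₁/P₁ = 1.41×8.314×426/467 = 10.7 L.
Isochoric: V stays 10.7 L; P/T = const ⇒ T₂ = 879 K, P₂ = 964 kPa.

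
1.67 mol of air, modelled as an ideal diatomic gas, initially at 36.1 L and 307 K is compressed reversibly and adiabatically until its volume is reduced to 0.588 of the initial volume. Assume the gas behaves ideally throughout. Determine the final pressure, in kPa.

248 kPa

P₁ = nRT₁/V₁ = 1.67×8.314×307/36.1 = 118 kPa.
Adiabatic: TV^(γ−1) = const ⇒ T₂ = 307×(1.70)^0.400 = 380 K; PV^γ = const ⇒ P₂ = 248 kPa.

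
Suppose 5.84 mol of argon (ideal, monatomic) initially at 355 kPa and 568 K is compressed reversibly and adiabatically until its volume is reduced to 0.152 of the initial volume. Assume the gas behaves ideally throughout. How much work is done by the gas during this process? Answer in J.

V₁ = nRT₁/P₁ = 5.84×8.314×568/355 = 77.7 L.
Adiabatic: TV^(γ−1) = const ⇒ T₂ = 568×(6.58)^0.667 = 1990 K; PV^γ = const ⇒ P₂ = 8200 kPa.
ΔU = nCvΔT = 5.84×12.5×(1990−568) = 104000 J.
Q = 0 for an adiabatic process, so W = −ΔU = -104000 J.

-104000 J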